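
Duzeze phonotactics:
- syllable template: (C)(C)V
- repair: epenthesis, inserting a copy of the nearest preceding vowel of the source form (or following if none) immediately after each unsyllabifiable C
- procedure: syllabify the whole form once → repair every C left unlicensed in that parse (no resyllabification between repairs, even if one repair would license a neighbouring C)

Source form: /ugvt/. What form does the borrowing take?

Syllabifying with onset maximization leaves /g/, /v/, /t/ stranded (no codas are permitted; onsets may contain at most 2 consonants).
Each unlicensed consonant becomes the onset of a new syllable: /g/ → /gu/, /v/ → /vu/, /t/ → /tu/.

uguvutu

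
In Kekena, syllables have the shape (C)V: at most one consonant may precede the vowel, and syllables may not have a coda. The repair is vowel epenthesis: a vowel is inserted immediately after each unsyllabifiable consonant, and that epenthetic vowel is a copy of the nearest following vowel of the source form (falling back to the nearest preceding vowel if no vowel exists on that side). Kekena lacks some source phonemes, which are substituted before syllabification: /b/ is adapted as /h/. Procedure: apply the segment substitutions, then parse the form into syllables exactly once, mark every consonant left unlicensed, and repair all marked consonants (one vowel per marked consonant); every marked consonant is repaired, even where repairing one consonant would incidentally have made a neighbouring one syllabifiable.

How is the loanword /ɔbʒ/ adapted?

Substitution: /b/ → /h/, giving /ɔhʒ/.
Under (C)V, the unsyllabifiable consonants are /h/, /ʒ/ (no codas are permitted; onsets are limited to one consonant).
Each unlicensed consonant becomes the onset of a new syllable: /h/ → /hɔ/, /ʒ/ → /ʒɔ/.

ɔhɔʒɔ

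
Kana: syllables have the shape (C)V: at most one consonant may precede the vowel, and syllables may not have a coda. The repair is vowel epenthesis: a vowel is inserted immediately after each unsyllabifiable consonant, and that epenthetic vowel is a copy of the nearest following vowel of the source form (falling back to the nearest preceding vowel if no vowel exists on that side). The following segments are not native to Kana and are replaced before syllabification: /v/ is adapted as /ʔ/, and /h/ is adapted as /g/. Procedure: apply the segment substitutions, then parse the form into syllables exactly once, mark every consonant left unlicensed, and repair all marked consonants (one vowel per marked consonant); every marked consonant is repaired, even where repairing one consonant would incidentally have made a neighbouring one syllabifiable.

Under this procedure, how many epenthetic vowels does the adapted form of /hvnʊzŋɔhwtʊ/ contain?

After substitution the input is /gʔnʊzŋɔgwtʊ/.
The unsyllabifiable consonants are /g/, /ʔ/, /z/, /g/, /w/; each receives one epenthetic vowel.

5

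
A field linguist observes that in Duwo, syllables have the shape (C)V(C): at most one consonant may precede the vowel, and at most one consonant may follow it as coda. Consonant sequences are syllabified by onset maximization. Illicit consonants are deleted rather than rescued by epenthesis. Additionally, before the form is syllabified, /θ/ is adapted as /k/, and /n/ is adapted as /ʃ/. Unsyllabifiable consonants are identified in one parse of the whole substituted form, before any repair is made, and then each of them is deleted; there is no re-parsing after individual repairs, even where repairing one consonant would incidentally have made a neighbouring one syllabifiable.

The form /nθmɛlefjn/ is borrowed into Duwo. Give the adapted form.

Substitution: /n/ → /ʃ/, /θ/ → /k/, giving /ʃkmɛlefjʃ/.
The consonants /ʃ/, /k/, /j/, /ʃ/ cannot be parsed into a legal (C)V(C) syllable (at most one coda consonant is licensed; onsets are limited to one consonant).
Deletion applies to /ʃ/, /k/, /j/, /ʃ/.

mɛlef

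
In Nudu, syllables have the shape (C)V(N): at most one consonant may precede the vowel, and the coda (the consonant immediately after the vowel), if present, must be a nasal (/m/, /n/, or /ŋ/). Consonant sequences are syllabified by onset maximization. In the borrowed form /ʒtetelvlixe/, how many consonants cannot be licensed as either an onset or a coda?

3

Under (C)V(N), the unsyllabifiable consonants are /ʒ/, /l/, /v/ (only a nasal (/m/, /n/, or /ŋ/) is licensed in coda position; onsets are limited to one consonant).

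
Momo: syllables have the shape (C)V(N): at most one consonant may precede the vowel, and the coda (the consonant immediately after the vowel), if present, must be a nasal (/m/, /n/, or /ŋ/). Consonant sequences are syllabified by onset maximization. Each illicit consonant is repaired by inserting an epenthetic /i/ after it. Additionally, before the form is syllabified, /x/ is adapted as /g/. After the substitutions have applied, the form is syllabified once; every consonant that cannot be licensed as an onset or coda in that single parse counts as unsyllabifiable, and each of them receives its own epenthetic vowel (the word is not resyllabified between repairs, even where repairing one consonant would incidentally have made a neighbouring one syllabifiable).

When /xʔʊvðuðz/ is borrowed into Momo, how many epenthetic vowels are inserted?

After substitution the input is /gʔʊvðuðz/.
The unsyllabifiable consonants are /g/, /v/, /ð/, /z/; each receives one epenthetic vowel.

4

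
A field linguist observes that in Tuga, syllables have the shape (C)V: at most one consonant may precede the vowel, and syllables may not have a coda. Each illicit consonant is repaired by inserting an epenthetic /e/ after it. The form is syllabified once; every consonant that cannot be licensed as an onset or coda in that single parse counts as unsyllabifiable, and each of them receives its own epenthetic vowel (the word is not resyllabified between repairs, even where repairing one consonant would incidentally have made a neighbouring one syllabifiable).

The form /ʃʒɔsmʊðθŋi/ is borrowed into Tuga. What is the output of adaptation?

ʃeʒɔsemʊðeθeŋi

Syllabifying with onset maximization leaves /ʃ/, /s/, /ð/, /θ/ stranded (no codas are permitted; onsets are limited to one consonant).
Epenthesis after each stranded consonant: /ʃ/ → /ʃe/, /s/ → /se/, /ð/ → /ðe/, /θ/ → /θe/.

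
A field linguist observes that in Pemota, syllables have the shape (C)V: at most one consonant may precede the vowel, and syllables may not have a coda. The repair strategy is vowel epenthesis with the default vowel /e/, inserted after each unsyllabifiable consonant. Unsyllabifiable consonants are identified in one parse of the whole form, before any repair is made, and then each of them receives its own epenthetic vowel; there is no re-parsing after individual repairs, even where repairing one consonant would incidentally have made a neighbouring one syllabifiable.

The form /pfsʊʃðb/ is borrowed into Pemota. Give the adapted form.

Under (C)V, the unsyllabifiable consonants are /p/, /f/, /ʃ/, /ð/, /b/ (no codas are permitted; onsets are limited to one consonant).
Epenthesis after each stranded consonant: /p/ → /pe/, /f/ → /fe/, /ʃ/ → /ʃe/, /ð/ → /ðe/, /b/ → /be/.

pefesʊʃeðebe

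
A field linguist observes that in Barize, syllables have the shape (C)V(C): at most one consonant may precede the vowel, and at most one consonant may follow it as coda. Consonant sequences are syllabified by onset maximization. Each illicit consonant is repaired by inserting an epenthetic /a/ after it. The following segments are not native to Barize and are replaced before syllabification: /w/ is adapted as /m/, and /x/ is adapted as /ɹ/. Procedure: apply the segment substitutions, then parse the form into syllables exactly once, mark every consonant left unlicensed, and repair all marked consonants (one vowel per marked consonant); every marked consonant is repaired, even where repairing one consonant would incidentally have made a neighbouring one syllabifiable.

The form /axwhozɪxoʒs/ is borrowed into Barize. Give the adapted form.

Substitution: /x/ → /ɹ/, /w/ → /m/, giving /aɹmhozɪɹoʒs/.
Syllabifying with onset maximization leaves /m/, /s/ stranded (at most one coda consonant is licensed; onsets are limited to one consonant).
Epenthesis after each stranded consonant: /m/ → /ma/, /s/ → /sa/.

aɹmahozɪɹoʒsa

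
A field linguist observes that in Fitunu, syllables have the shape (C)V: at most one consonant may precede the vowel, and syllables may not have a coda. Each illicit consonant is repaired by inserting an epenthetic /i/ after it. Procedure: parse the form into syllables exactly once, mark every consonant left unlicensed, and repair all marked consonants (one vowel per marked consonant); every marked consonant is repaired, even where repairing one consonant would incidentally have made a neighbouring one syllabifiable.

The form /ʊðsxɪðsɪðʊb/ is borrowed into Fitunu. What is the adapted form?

Under (C)V, the unsyllabifiable consonants are /ð/, /s/, /ð/, /b/ (no codas are permitted; onsets are limited to one consonant).
Epenthesis after each stranded consonant: /ð/ → /ði/, /s/ → /si/, /ð/ → /ði/, /b/ → /bi/.

ʊðisixɪðisɪðʊbi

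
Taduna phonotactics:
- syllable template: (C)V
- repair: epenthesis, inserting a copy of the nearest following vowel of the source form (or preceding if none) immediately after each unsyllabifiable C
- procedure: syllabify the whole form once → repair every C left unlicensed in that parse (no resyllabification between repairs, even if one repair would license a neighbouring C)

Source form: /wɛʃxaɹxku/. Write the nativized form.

The consonants /ʃ/, /ɹ/, /x/ cannot be parsed into a legal (C)V syllable (no codas are permitted; onsets are limited to one consonant).
Each unlicensed consonant becomes the onset of a new syllable: /ʃ/ → /ʃa/, /ɹ/ → /ɹu/, /x/ → /xu/.

wɛʃaxaɹuxuku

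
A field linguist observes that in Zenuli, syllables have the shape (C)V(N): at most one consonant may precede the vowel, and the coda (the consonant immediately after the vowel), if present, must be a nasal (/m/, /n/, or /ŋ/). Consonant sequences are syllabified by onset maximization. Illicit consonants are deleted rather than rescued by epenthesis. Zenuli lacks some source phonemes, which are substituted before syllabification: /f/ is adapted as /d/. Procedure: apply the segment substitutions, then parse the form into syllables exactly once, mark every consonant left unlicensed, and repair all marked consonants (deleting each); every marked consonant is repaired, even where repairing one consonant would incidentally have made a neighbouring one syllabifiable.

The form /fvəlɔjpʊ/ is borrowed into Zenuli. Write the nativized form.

Substitution: /f/ → /d/, giving /dvəlɔjpʊ/.
Under (C)V(N), the unsyllabifiable consonants are /d/, /j/ (only a nasal (/m/, /n/, or /ŋ/) is licensed in coda position; onsets are limited to one consonant).
Deleting the stranded consonants removes /d/, /j/.

vəlɔpʊ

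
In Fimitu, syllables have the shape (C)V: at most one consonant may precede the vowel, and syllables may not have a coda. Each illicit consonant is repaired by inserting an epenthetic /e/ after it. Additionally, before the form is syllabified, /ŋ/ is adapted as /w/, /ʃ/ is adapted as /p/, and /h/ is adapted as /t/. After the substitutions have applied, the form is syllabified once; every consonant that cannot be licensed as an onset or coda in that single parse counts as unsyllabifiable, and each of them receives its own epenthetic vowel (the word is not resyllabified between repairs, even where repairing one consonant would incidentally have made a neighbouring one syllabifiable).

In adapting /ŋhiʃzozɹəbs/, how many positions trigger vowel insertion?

5

After substitution the input is /wtipzozɹəbs/.
The unsyllabifiable consonants are /w/, /p/, /z/, /b/, /s/; each receives one epenthetic vowel.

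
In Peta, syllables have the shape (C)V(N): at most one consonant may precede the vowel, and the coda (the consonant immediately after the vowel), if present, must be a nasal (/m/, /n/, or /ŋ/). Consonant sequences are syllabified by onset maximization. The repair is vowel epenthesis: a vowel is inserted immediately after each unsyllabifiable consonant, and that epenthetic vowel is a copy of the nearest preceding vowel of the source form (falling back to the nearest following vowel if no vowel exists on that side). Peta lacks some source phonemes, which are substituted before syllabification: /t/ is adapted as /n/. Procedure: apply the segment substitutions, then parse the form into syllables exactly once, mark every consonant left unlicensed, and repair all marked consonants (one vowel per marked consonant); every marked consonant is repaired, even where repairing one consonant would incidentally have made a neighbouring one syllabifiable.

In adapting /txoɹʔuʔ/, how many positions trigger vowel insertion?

3

After substitution the input is /nxoɹʔuʔ/.
The unsyllabifiable consonants are /n/, /ɹ/, /ʔ/; each receives one epenthetic vowel.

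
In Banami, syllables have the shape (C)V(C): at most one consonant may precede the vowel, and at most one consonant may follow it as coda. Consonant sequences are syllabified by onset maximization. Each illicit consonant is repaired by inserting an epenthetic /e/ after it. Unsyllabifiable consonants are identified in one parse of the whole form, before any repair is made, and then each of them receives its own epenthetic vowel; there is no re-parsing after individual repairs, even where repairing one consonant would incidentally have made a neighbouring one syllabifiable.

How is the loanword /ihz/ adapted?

Under (C)V(C), the unsyllabifiable consonants are /z/ (at most one coda consonant is licensed; onsets are limited to one consonant).
Epenthesis after each stranded consonant: /z/ → /ze/.

ihze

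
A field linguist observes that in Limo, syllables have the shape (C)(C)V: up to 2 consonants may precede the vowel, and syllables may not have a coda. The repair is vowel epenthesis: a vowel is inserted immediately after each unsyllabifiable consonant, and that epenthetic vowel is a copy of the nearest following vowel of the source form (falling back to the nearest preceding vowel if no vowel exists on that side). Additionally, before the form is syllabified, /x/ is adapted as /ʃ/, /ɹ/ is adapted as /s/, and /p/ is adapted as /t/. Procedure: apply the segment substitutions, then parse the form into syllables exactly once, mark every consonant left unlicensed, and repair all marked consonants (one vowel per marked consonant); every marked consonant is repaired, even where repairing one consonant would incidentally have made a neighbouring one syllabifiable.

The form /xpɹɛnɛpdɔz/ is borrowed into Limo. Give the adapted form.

Substitution: /x/ → /ʃ/, /p/ → /t/, /ɹ/ → /s/, giving /ʃtsɛnɛtdɔz/.
Under (C)(C)V, the unsyllabifiable consonants are /ʃ/, /z/ (no codas are permitted; onsets may contain at most 2 consonants).
Each unlicensed consonant becomes the onset of a new syllable: /ʃ/ → /ʃɛ/, /z/ → /zɔ/.

ʃɛtsɛnɛtdɔzɔ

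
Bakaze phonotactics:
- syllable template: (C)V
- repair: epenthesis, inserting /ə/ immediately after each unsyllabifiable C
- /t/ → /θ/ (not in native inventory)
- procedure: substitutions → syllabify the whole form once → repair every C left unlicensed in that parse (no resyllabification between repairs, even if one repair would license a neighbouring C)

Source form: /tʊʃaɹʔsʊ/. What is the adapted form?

θʊʃaɹəʔəsʊ

Substitution: /t/ → /θ/, giving /θʊʃaɹʔsʊ/.
Syllabifying with onset maximization leaves /ɹ/, /ʔ/ stranded (no codas are permitted; onsets are limited to one consonant).
Epenthesis after each stranded consonant: /ɹ/ → /ɹə/, /ʔ/ → /ʔə/.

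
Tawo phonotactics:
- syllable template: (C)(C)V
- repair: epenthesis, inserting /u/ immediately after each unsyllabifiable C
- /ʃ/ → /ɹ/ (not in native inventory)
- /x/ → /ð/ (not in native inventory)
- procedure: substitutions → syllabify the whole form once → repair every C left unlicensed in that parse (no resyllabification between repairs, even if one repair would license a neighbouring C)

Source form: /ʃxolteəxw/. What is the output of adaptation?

ɹðolteəðuwu

Substitution: /ʃ/ → /ɹ/, /x/ → /ð/, giving /ɹðolteəðw/.
Syllabifying with onset maximization leaves /ð/, /w/ stranded (no codas are permitted; onsets may contain at most 2 consonants).
Inserting the epenthetic vowel yields /ð/ → /ðu/, /w/ → /wu/.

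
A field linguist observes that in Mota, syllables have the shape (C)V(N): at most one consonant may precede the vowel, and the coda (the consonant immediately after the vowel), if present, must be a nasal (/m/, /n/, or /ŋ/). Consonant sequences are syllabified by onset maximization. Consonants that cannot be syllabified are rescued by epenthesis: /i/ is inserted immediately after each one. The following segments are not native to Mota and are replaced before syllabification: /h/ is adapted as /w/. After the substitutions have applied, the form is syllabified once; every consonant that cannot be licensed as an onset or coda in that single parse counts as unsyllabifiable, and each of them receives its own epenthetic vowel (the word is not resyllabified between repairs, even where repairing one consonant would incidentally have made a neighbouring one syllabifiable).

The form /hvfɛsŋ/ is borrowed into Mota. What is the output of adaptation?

wivifɛsiŋi

Substitution: /h/ → /w/, giving /wvfɛsŋ/.
Syllabifying with onset maximization leaves /w/, /v/, /s/, /ŋ/ stranded (only a nasal (/m/, /n/, or /ŋ/) is licensed in coda position; onsets are limited to one consonant).
Epenthesis after each stranded consonant: /w/ → /wi/, /v/ → /vi/, /s/ → /si/, /ŋ/ → /ŋi/.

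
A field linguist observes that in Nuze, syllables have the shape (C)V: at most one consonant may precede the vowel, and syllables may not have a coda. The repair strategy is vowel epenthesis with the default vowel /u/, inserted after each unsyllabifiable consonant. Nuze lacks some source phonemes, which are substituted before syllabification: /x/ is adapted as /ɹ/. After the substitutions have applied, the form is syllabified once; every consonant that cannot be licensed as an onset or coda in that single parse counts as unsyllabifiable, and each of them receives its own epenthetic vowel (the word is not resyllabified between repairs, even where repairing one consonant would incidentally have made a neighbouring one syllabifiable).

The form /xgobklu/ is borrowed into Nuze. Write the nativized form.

Substitution: /x/ → /ɹ/, giving /ɹgobklu/.
The consonants /ɹ/, /b/, /k/ cannot be parsed into a legal (C)V syllable (no codas are permitted; onsets are limited to one consonant).
Epenthesis after each stranded consonant: /ɹ/ → /ɹu/, /b/ → /bu/, /k/ → /ku/.

ɹugobukulu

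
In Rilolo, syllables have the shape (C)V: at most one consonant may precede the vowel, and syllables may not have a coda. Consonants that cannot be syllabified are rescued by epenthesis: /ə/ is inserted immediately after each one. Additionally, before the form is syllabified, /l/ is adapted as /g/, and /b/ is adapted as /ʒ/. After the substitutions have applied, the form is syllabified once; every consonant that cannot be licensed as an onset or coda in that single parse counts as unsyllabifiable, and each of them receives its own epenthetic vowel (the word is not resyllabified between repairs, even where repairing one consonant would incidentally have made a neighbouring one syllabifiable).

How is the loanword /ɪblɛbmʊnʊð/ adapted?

Substitution: /b/ → /ʒ/, /l/ → /g/, giving /ɪʒgɛʒmʊnʊð/.
Under (C)V, the unsyllabifiable consonants are /ʒ/, /ʒ/, /ð/ (no codas are permitted; onsets are limited to one consonant).
Epenthesis after each stranded consonant: /ʒ/ → /ʒə/, /ʒ/ → /ʒə/, /ð/ → /ðə/.

ɪʒəgɛʒəmʊnʊðə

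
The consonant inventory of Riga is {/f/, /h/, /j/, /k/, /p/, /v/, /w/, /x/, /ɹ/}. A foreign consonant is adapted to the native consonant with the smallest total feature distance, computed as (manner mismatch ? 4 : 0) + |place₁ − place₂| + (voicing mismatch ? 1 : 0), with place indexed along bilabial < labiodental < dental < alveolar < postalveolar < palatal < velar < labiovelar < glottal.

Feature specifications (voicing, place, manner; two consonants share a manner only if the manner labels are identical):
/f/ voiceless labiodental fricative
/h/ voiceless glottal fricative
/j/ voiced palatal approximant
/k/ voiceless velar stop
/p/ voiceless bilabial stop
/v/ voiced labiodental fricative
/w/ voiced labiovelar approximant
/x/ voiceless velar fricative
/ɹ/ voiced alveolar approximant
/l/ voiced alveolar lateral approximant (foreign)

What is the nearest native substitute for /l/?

ɹ

/ɹ/ is closest: manner differs (lateral approximant→approximant, +4), place distance 0 (alveolar→alveolar), same voicing; total 4. Next closest is /j/ at distance 6.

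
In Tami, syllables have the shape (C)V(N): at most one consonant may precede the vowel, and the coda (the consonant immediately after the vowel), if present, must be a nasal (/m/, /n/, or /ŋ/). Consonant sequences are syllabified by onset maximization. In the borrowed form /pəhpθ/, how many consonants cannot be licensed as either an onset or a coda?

Syllabifying with onset maximization leaves /h/, /p/, /θ/ stranded (only a nasal (/m/, /n/, or /ŋ/) is licensed in coda position; onsets are limited to one consonant).

3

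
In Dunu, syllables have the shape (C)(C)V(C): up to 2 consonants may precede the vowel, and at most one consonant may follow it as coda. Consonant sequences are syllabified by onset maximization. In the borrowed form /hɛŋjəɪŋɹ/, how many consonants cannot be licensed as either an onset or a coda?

1

Under (C)(C)V(C), the unsyllabifiable consonants are /ɹ/ (at most one coda consonant is licensed; onsets may contain at most 2 consonants).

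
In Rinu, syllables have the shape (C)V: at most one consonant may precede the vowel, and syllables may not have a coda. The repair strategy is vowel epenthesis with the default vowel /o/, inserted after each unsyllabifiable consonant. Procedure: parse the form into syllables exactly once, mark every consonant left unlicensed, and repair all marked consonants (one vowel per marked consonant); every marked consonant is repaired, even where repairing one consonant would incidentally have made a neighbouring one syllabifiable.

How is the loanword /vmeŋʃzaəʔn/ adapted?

Under (C)V, the unsyllabifiable consonants are /v/, /ŋ/, /ʃ/, /ʔ/, /n/ (no codas are permitted; onsets are limited to one consonant).
Inserting the epenthetic vowel yields /v/ → /vo/, /ŋ/ → /ŋo/, /ʃ/ → /ʃo/, /ʔ/ → /ʔo/, /n/ → /no/.

vomeŋoʃozaəʔono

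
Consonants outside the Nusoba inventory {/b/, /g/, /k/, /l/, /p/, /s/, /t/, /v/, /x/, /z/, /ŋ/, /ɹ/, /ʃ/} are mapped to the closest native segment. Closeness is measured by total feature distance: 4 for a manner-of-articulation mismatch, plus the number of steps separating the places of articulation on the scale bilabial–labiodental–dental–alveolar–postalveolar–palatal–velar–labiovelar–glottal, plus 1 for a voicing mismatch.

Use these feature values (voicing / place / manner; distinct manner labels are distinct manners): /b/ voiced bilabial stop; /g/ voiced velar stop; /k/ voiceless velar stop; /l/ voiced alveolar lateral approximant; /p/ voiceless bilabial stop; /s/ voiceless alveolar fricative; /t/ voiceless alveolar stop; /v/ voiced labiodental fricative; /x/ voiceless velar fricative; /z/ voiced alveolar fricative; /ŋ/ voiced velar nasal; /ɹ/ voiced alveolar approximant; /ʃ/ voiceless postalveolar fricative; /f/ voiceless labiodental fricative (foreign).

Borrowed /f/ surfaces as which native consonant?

/v/ is closest: same manner (fricative), place distance 0 (labiodental→labiodental), voicing differs (+1); total 1. Next closest is /s/ at distance 2.

v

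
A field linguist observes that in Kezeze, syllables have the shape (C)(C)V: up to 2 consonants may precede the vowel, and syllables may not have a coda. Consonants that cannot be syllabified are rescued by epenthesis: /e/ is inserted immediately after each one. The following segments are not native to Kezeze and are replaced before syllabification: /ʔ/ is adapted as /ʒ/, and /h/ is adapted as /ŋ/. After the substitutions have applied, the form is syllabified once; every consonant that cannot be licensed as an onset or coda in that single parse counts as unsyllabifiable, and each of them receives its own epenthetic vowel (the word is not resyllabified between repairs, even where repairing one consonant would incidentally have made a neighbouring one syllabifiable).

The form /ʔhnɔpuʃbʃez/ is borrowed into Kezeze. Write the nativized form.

Substitution: /ʔ/ → /ʒ/, /h/ → /ŋ/, giving /ʒŋnɔpuʃbʃez/.
Under (C)(C)V, the unsyllabifiable consonants are /ʒ/, /ʃ/, /z/ (no codas are permitted; onsets may contain at most 2 consonants).
Epenthesis after each stranded consonant: /ʒ/ → /ʒe/, /ʃ/ → /ʃe/, /z/ → /ze/.

ʒeŋnɔpuʃebʃeze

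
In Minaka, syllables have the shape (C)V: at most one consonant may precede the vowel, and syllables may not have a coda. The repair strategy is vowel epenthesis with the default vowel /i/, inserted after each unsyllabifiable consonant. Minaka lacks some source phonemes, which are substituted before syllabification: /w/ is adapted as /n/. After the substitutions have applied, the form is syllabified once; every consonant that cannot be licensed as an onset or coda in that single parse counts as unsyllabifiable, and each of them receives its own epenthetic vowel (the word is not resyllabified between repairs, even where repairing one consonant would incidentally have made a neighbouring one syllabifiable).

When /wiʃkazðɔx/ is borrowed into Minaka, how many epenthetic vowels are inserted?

After substitution the input is /niʃkazðɔx/.
The unsyllabifiable consonants are /ʃ/, /z/, /x/; each receives one epenthetic vowel.

3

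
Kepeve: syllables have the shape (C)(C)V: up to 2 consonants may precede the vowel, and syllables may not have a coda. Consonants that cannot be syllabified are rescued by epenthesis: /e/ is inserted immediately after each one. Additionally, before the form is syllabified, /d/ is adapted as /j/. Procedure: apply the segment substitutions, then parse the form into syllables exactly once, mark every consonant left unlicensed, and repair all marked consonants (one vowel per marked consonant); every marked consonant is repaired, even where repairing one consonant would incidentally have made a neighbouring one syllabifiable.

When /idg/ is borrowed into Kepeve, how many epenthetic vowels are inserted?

After substitution the input is /ijg/.
The unsyllabifiable consonants are /j/, /g/; each receives one epenthetic vowel.

2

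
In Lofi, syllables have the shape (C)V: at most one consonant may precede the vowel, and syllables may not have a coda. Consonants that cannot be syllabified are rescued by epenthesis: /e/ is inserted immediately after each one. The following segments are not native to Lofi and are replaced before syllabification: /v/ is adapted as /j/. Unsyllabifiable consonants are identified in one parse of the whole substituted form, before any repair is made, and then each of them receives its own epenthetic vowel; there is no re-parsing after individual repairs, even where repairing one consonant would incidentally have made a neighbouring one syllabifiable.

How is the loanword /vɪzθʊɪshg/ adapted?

Substitution: /v/ → /j/, giving /jɪzθʊɪshg/.
The consonants /z/, /s/, /h/, /g/ cannot be parsed into a legal (C)V syllable (no codas are permitted; onsets are limited to one consonant).
Each unlicensed consonant becomes the onset of a new syllable: /z/ → /ze/, /s/ → /se/, /h/ → /he/, /g/ → /ge/.

jɪzeθʊɪsehege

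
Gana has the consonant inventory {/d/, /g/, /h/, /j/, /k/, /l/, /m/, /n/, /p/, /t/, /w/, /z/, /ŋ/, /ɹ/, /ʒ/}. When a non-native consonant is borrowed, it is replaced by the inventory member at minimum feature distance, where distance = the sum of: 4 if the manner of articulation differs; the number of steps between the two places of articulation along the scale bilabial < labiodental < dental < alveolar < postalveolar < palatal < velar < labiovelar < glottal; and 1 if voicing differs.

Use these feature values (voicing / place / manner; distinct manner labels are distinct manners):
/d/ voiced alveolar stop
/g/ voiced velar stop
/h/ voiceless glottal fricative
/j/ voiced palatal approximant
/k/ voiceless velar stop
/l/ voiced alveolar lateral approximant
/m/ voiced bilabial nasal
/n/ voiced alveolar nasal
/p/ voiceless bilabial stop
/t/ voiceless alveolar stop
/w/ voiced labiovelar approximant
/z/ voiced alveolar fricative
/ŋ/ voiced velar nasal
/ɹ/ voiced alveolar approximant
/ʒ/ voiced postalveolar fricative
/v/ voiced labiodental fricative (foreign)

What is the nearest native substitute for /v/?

/z/ is closest: same manner (fricative), place distance 2 (labiodental→alveolar), same voicing; total 2. Next closest is /ʒ/ at distance 3.

z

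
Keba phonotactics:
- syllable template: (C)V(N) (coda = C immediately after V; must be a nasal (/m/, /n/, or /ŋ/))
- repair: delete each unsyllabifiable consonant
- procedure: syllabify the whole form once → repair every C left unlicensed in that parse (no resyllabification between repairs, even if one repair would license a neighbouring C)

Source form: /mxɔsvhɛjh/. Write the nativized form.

Under (C)V(N), the unsyllabifiable consonants are /m/, /s/, /v/, /j/, /h/ (only a nasal (/m/, /n/, or /ŋ/) is licensed in coda position; onsets are limited to one consonant).
Deletion applies to /m/, /s/, /v/, /j/, /h/.

xɔhɛ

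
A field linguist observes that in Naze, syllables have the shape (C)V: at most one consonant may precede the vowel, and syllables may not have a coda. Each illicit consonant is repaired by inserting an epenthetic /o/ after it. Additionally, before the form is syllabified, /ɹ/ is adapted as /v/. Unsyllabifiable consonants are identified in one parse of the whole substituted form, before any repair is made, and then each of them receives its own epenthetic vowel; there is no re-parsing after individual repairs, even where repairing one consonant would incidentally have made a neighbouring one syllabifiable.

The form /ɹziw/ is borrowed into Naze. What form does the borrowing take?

Substitution: /ɹ/ → /v/, giving /vziw/.
Under (C)V, the unsyllabifiable consonants are /v/, /w/ (no codas are permitted; onsets are limited to one consonant).
Inserting the epenthetic vowel yields /v/ → /vo/, /w/ → /wo/.

voziwo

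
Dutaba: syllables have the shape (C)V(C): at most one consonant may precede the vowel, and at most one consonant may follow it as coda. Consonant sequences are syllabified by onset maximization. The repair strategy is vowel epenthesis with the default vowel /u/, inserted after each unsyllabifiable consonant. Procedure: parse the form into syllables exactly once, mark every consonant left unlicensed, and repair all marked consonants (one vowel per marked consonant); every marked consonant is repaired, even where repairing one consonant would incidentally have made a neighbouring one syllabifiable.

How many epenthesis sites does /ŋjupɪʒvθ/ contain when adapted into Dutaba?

3

The unsyllabifiable consonants are /ŋ/, /v/, /θ/; each receives one epenthetic vowel.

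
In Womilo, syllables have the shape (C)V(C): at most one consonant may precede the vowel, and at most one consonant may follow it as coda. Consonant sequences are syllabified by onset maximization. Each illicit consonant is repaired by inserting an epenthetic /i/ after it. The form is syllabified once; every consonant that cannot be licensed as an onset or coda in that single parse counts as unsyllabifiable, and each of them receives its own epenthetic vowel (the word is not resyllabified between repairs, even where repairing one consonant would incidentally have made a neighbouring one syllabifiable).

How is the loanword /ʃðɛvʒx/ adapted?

Syllabifying with onset maximization leaves /ʃ/, /ʒ/, /x/ stranded (at most one coda consonant is licensed; onsets are limited to one consonant).
Inserting the epenthetic vowel yields /ʃ/ → /ʃi/, /ʒ/ → /ʒi/, /x/ → /xi/.

ʃiðɛvʒixi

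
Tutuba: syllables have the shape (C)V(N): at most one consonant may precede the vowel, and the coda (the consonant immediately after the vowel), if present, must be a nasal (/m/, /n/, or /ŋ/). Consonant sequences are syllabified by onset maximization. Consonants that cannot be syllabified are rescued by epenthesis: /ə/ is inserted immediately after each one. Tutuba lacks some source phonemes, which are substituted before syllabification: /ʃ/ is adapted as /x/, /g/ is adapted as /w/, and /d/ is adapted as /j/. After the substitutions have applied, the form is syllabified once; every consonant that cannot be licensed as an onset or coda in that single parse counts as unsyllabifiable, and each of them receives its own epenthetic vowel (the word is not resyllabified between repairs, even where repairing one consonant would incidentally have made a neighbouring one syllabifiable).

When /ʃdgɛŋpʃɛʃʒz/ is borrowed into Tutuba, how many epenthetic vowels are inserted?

After substitution the input is /xjwɛŋpxɛxʒz/.
The unsyllabifiable consonants are /x/, /j/, /p/, /x/, /ʒ/, /z/; each receives one epenthetic vowel.

6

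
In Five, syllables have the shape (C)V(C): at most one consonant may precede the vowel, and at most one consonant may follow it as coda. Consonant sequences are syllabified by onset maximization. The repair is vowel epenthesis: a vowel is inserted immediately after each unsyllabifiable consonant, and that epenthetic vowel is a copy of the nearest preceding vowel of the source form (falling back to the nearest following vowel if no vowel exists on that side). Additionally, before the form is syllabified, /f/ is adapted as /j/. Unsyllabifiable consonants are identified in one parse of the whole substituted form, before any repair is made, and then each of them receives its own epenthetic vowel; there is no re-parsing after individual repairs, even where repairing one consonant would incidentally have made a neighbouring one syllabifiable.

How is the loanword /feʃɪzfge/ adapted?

Substitution: /f/ → /j/, giving /jeʃɪzjge/.
The consonants /j/ cannot be parsed into a legal (C)V(C) syllable (at most one coda consonant is licensed; onsets are limited to one consonant).
Inserting the epenthetic vowel yields /j/ → /jɪ/.

jeʃɪzjɪge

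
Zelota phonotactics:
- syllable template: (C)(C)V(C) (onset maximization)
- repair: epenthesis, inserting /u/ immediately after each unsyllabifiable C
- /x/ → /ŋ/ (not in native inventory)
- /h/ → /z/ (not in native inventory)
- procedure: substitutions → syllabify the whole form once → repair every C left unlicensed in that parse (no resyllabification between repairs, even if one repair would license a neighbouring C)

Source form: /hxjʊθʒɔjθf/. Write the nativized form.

Substitution: /h/ → /z/, /x/ → /ŋ/, giving /zŋjʊθʒɔjθf/.
The consonants /z/, /θ/, /f/ cannot be parsed into a legal (C)(C)V(C) syllable (at most one coda consonant is licensed; onsets may contain at most 2 consonants).
Each unlicensed consonant becomes the onset of a new syllable: /z/ → /zu/, /θ/ → /θu/, /f/ → /fu/.

zuŋjʊθʒɔjθufu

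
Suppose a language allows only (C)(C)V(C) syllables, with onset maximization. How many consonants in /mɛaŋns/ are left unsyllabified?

2

The consonants /n/, /s/ cannot be parsed into a legal (C)(C)V(C) syllable (at most one coda consonant is licensed; onsets may contain at most 2 consonants).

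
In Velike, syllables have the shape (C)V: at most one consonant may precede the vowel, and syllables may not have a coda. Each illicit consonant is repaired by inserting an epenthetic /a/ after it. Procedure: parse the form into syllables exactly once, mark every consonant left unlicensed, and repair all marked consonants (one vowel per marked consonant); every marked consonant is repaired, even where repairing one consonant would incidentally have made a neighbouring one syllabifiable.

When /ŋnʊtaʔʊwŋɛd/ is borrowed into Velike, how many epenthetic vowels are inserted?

3

The unsyllabifiable consonants are /ŋ/, /w/, /d/; each receives one epenthetic vowel.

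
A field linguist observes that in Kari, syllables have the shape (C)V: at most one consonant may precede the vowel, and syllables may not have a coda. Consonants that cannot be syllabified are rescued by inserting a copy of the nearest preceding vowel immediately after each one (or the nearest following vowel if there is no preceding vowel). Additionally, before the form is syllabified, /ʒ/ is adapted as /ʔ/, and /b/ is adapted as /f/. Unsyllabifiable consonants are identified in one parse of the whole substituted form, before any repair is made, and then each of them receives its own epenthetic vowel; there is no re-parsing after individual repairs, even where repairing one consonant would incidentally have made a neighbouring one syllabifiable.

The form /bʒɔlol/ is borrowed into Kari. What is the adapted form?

fɔʔɔlolo

Substitution: /b/ → /f/, /ʒ/ → /ʔ/, giving /fʔɔlol/.
The consonants /f/, /l/ cannot be parsed into a legal (C)V syllable (no codas are permitted; onsets are limited to one consonant).
Each unlicensed consonant becomes the onset of a new syllable: /f/ → /fɔ/, /l/ → /lo/.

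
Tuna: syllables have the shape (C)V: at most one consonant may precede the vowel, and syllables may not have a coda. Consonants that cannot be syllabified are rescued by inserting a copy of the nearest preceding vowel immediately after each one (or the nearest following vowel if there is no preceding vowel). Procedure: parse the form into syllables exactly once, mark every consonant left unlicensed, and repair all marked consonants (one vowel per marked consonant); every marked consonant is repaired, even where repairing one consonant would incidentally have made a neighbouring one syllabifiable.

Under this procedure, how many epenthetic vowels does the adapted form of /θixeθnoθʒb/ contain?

The unsyllabifiable consonants are /θ/, /θ/, /ʒ/, /b/; each receives one epenthetic vowel.

4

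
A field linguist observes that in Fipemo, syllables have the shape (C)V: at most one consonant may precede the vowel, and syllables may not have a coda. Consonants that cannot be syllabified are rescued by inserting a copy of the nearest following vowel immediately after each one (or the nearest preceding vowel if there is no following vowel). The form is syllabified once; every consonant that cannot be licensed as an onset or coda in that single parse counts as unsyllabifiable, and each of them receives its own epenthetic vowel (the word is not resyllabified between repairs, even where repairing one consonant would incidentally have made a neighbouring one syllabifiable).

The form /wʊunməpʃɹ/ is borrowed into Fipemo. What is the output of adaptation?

wʊunəməpəʃəɹə

Syllabifying with onset maximization leaves /n/, /p/, /ʃ/, /ɹ/ stranded (no codas are permitted; onsets are limited to one consonant).
Inserting the epenthetic vowel yields /n/ → /nə/, /p/ → /pə/, /ʃ/ → /ʃə/, /ɹ/ → /ɹə/.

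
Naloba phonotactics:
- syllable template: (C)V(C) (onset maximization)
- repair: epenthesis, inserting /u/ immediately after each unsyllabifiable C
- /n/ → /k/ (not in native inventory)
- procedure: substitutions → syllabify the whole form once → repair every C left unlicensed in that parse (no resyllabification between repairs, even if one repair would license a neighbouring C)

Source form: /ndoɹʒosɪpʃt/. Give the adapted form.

kudoɹʒosɪpʃutu

Substitution: /n/ → /k/, giving /kdoɹʒosɪpʃt/.
The consonants /k/, /ʃ/, /t/ cannot be parsed into a legal (C)V(C) syllable (at most one coda consonant is licensed; onsets are limited to one consonant).
Epenthesis after each stranded consonant: /k/ → /ku/, /ʃ/ → /ʃu/, /t/ → /tu/.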